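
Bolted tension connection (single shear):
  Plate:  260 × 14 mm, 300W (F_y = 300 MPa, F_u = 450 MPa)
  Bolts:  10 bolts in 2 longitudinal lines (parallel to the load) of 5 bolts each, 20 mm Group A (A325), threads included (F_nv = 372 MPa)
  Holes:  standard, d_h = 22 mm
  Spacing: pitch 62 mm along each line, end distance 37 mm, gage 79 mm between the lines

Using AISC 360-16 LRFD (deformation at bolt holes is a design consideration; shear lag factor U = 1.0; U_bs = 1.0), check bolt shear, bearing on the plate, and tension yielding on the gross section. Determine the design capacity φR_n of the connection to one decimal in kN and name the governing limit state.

876.5 kN (bolt shear governs)

Bolt shear: A_b = π(20)²/4 = 314.16 mm². φR_n = 0.75 × 372 × 314.16 × 10 × 1 = 876.5 kN.
Bearing (14 mm plate, F_u = 450 MPa): end bolts L_c = 37 − 22/2 = 26, R_n = min(1.2×26×14×450, 2.4×20×14×450) = 196.56 kN/bolt; interior L_c = 62 − 22 = 40, R_n = 302.4 kN/bolt. φR_n = 0.75 × (2×196.56 + 8×302.4) = 2109.2 kN.
Tension yield (gross): A_g = 260×14 = 3640 mm². φR_n = 0.90 × 300 × 3640 = 982.8 kN.
Governing: min(876.5, 2109.2, 982.8) = 876.5 kN → bolt shear.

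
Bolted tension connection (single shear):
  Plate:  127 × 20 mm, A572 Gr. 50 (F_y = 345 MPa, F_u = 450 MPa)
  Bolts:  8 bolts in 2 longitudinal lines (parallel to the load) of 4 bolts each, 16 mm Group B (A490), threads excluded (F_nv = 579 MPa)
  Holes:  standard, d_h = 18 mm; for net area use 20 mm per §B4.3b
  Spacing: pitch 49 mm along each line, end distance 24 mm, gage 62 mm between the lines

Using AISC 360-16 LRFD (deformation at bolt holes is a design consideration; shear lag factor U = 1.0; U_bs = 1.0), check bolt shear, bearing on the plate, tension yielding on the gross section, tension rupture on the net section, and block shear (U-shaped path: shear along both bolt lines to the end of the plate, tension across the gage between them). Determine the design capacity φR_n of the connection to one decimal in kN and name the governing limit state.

587.3 kN (net-section rupture governs)

Bolt shear: A_b = π(16)²/4 = 201.06 mm². φR_n = 0.75 × 579 × 201.06 × 8 × 1 = 698.5 kN.
Bearing (20 mm plate, F_u = 450 MPa): end bolts L_c = 24 − 18/2 = 15, R_n = min(1.2×15×20×450, 2.4×16×20×450) = 162 kN/bolt; interior L_c = 49 − 18 = 31, R_n = 334.8 kN/bolt. φR_n = 0.75 × (2×162 + 6×334.8) = 1749.6 kN.
Tension yield (gross): A_g = 127×20 = 2540 mm². φR_n = 0.90 × 345 × 2540 = 788.7 kN.
Tension rupture (net): A_n = (127 − 2×20)×20 = 1740 mm² (U = 1.0, A_e = A_n). φR_n = 0.75 × 450 × 1740 = 587.3 kN.
Block shear: shear path 2×[24+3×49] = 2×171 mm, A_gv = 6840, A_nv = 2×(171 − 3.5×20)×20 = 4040 mm²; tension across gage: (62 − 1×20)×20 = 840 mm². R_n = min(0.6×450×4040, 0.6×345×6840) + 1.0×450×840 = min(1090.8, 1415.9) + 378 = 1468.8 kN. φR_n = 0.75 × 1468.8 = 1101.6 kN.
Governing: min(698.5, 1749.6, 788.7, 587.3, 1101.6) = 587.3 kN → net-section rupture.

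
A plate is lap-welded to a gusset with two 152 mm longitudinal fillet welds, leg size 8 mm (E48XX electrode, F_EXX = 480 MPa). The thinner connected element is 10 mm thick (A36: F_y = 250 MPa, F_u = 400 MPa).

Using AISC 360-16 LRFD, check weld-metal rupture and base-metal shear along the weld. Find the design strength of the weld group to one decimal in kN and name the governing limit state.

Weld metal: throat = 0.707×8 = 5.656 mm, L = 2×152 = 304 mm. φR_n = 0.75 × 0.6 × 480 × 5.656 × 304 = 371.4 kN.
Base metal shear (10 mm plate): yield φR_n = 1.0×0.6×250×10×304 = 456.0 kN; rupture φR_n = 0.75×0.6×400×10×304 = 547.2 kN; take 456.0 kN (yield).
Governing: min(371.4, 456.0) = 371.4 kN → weld metal.

371.4 kN (weld metal governs)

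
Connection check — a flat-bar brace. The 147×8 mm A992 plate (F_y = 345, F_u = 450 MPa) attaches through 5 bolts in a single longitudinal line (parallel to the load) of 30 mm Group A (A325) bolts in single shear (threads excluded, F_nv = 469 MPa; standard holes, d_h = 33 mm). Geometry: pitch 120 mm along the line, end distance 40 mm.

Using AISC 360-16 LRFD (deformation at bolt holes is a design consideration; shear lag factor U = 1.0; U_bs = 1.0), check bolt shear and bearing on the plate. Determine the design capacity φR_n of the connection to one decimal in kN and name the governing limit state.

853.7 kN (bearing governs)

Bolt shear: A_b = π(30)²/4 = 706.86 mm². φR_n = 0.75 × 469 × 706.86 × 5 × 1 = 1243.2 kN.
Bearing (8 mm plate, F_u = 450 MPa): end bolts L_c = 40 − 33/2 = 23.5, R_n = min(1.2×23.5×8×450, 2.4×30×8×450) = 101.52 kN/bolt; interior L_c = 120 − 33 = 87, R_n = 259.2 kN/bolt. φR_n = 0.75 × (1×101.52 + 4×259.2) = 853.7 kN.
Governing: min(1243.2, 853.7) = 853.7 kN → bearing.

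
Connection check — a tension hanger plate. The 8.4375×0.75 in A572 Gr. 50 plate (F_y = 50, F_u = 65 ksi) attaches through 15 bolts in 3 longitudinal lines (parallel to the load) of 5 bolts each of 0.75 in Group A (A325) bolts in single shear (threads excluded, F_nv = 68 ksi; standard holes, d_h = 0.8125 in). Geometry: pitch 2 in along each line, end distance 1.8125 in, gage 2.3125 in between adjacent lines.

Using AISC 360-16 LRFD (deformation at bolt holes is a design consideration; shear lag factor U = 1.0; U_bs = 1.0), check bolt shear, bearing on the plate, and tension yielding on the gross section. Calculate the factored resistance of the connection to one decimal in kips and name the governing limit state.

Bolt shear: A_b = π(0.75)²/4 = 0.44179 in². φR_n = 0.75 × 68 × 0.44179 × 15 × 1 = 338.0 kips.
Bearing (0.75 in plate, F_u = 65 ksi): end bolts L_c = 1.8125 − 0.8125/2 = 1.40625, R_n = min(1.2×1.40625×0.75×65, 2.4×0.75×0.75×65) = 82.266 kips/bolt; interior L_c = 2 − 0.8125 = 1.1875, R_n = 69.469 kips/bolt. φR_n = 0.75 × (3×82.266 + 12×69.469) = 810.3 kips.
Tension yield (gross): A_g = 8.4375×0.75 = 6.3281 in². φR_n = 0.90 × 50 × 6.3281 = 284.8 kips.
Governing: min(338.0, 810.3, 284.8) = 284.8 kips → gross-section yield.

284.8 kips (gross-section yield governs)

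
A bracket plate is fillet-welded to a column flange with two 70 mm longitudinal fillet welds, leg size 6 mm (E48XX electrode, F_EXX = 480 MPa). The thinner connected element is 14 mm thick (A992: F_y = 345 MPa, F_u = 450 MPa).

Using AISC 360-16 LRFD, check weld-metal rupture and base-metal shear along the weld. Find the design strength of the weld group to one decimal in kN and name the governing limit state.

Weld metal: throat = 0.707×6 = 4.242 mm, L = 2×70 = 140 mm. φR_n = 0.75 × 0.6 × 480 × 4.242 × 140 = 128.3 kN.
Base metal shear (14 mm plate): yield φR_n = 1.0×0.6×345×14×140 = 405.7 kN; rupture φR_n = 0.75×0.6×450×14×140 = 396.9 kN; take 396.9 kN (rupture).
Governing: min(128.3, 396.9) = 128.3 kN → weld metal.

128.3 kN (weld metal governs)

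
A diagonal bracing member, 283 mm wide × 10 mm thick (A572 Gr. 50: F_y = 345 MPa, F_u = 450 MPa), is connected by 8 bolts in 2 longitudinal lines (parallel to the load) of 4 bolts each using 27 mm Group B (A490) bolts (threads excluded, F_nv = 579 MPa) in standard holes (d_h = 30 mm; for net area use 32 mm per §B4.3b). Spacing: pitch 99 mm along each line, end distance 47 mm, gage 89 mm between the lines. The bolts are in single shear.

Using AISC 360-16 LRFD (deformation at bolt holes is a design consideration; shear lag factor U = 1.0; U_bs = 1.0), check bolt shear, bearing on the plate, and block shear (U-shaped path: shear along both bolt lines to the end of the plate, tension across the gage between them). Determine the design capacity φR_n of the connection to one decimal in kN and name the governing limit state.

Bolt shear: A_b = π(27)²/4 = 572.56 mm². φR_n = 0.75 × 579 × 572.56 × 8 × 1 = 1989.1 kN.
Bearing (10 mm plate, F_u = 450 MPa): end bolts L_c = 47 − 30/2 = 32, R_n = min(1.2×32×10×450, 2.4×27×10×450) = 172.8 kN/bolt; interior L_c = 99 − 30 = 69, R_n = 291.6 kN/bolt. φR_n = 0.75 × (2×172.8 + 6×291.6) = 1571.4 kN.
Block shear: shear path 2×[47+3×99] = 2×344 mm, A_gv = 6880, A_nv = 2×(344 − 3.5×32)×10 = 4640 mm²; tension across gage: (89 − 1×32)×10 = 570 mm². R_n = min(0.6×450×4640, 0.6×345×6880) + 1.0×450×570 = min(1252.8, 1424.2) + 256.5 = 1509.3 kN. φR_n = 0.75 × 1509.3 = 1132.0 kN.
Governing: min(1989.1, 1571.4, 1132.0) = 1132.0 kN → block shear.

1132.0 kN (block shear governs)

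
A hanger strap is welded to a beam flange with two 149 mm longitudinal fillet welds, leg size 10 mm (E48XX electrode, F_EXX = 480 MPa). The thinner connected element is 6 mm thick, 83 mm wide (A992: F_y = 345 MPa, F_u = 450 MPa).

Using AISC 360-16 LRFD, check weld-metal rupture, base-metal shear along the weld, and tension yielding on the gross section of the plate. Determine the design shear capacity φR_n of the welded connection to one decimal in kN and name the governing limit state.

154.6 kN (gross-section yield governs)

Weld metal: throat = 0.707×10 = 7.07 mm, L = 2×149 = 298 mm. φR_n = 0.75 × 0.6 × 480 × 7.07 × 298 = 455.1 kN.
Base metal shear (6 mm plate): yield φR_n = 1.0×0.6×345×6×298 = 370.1 kN; rupture φR_n = 0.75×0.6×450×6×298 = 362.1 kN; take 362.1 kN (rupture).
Tension yield (gross): A_g = 83×6 = 498 mm². φR_n = 0.90 × 345 × 498 = 154.6 kN.
Governing: min(455.1, 362.1, 154.6) = 154.6 kN → gross-section yield.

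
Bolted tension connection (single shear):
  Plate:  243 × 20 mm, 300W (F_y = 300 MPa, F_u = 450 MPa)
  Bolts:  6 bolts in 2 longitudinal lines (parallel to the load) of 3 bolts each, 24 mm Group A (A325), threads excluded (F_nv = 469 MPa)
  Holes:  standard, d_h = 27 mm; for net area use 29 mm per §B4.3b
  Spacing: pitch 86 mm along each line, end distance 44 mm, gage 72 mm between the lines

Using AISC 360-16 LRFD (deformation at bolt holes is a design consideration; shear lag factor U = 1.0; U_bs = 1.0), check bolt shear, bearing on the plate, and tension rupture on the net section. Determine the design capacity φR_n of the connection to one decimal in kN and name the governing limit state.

954.8 kN (bolt shear governs)

Bolt shear: A_b = π(24)²/4 = 452.39 mm². φR_n = 0.75 × 469 × 452.39 × 6 × 1 = 954.8 kN.
Bearing (20 mm plate, F_u = 450 MPa): end bolts L_c = 44 − 27/2 = 30.5, R_n = min(1.2×30.5×20×450, 2.4×24×20×450) = 329.4 kN/bolt; interior L_c = 86 − 27 = 59, R_n = 518.4 kN/bolt. φR_n = 0.75 × (2×329.4 + 4×518.4) = 2049.3 kN.
Tension rupture (net): A_n = (243 − 2×29)×20 = 3700 mm² (U = 1.0, A_e = A_n). φR_n = 0.75 × 450 × 3700 = 1248.8 kN.
Governing: min(954.8, 2049.3, 1248.8) = 954.8 kN → bolt shear.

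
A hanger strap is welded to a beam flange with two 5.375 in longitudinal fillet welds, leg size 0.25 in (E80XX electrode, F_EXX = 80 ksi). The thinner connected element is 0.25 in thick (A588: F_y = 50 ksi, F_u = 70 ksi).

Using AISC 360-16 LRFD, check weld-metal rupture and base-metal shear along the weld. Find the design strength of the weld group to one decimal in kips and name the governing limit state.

Weld metal: throat = 0.707×0.25 = 0.17675 in, L = 2×5.375 = 10.75 in. φR_n = 0.75 × 0.6 × 80 × 0.17675 × 10.75 = 68.4 kips.
Base metal shear (0.25 in plate): yield φR_n = 1.0×0.6×50×0.25×10.75 = 80.6 kips; rupture φR_n = 0.75×0.6×70×0.25×10.75 = 84.7 kips; take 80.6 kips (yield).
Governing: min(68.4, 80.6) = 68.4 kips → weld metal.

68.4 kips (weld metal governs)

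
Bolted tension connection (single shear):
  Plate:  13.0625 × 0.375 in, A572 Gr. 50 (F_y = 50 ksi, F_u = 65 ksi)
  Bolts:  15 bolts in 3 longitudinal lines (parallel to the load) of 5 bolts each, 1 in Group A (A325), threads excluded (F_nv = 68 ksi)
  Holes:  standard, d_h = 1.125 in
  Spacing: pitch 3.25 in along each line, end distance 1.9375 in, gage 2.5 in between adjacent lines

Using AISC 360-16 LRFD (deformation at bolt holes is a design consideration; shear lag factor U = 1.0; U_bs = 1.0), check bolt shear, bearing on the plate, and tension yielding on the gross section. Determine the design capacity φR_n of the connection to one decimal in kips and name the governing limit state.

Bolt shear: A_b = π(1)²/4 = 0.7854 in². φR_n = 0.75 × 68 × 0.7854 × 15 × 1 = 600.8 kips.
Bearing (0.375 in plate, F_u = 65 ksi): end bolts L_c = 1.9375 − 1.125/2 = 1.375, R_n = min(1.2×1.375×0.375×65, 2.4×1×0.375×65) = 40.219 kips/bolt; interior L_c = 3.25 − 1.125 = 2.125, R_n = 58.5 kips/bolt. φR_n = 0.75 × (3×40.219 + 12×58.5) = 617.0 kips.
Tension yield (gross): A_g = 13.0625×0.375 = 4.8984 in². φR_n = 0.90 × 50 × 4.8984 = 220.4 kips.
Governing: min(600.8, 617.0, 220.4) = 220.4 kips → gross-section yield.

220.4 kips (gross-section yield governs)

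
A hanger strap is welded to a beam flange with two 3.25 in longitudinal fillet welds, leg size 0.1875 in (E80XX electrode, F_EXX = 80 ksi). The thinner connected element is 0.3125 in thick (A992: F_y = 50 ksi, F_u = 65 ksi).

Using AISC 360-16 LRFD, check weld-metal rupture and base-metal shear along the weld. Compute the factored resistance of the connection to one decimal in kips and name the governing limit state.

31.0 kips (weld metal governs)

Weld metal: throat = 0.707×0.1875 = 0.13256 in, L = 2×3.25 = 6.5 in. φR_n = 0.75 × 0.6 × 80 × 0.13256 × 6.5 = 31.0 kips.
Base metal shear (0.3125 in plate): yield φR_n = 1.0×0.6×50×0.3125×6.5 = 60.9 kips; rupture φR_n = 0.75×0.6×65×0.3125×6.5 = 59.4 kips; take 59.4 kips (rupture).
Governing: min(31.0, 59.4) = 31.0 kips → weld metal.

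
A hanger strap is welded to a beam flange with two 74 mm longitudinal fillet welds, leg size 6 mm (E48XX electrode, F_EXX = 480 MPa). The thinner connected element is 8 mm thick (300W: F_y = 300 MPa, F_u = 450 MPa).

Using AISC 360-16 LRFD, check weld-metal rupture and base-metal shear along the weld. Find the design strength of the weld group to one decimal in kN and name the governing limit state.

135.6 kN (weld metal governs)

Weld metal: throat = 0.707×6 = 4.242 mm, L = 2×74 = 148 mm. φR_n = 0.75 × 0.6 × 480 × 4.242 × 148 = 135.6 kN.
Base metal shear (8 mm plate): yield φR_n = 1.0×0.6×300×8×148 = 213.1 kN; rupture φR_n = 0.75×0.6×450×8×148 = 239.8 kN; take 213.1 kN (yield).
Governing: min(135.6, 213.1) = 135.6 kN → weld metal.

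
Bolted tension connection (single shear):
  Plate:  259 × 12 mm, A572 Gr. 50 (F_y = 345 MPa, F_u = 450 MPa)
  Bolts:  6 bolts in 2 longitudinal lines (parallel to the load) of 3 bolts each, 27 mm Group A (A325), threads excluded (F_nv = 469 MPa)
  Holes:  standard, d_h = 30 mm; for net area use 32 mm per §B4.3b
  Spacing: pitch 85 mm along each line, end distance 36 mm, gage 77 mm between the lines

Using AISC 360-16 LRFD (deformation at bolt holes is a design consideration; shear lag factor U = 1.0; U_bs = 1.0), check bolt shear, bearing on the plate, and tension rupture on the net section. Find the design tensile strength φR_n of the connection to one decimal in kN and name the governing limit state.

Bolt shear: A_b = π(27)²/4 = 572.56 mm². φR_n = 0.75 × 469 × 572.56 × 6 × 1 = 1208.4 kN.
Bearing (12 mm plate, F_u = 450 MPa): end bolts L_c = 36 − 30/2 = 21, R_n = min(1.2×21×12×450, 2.4×27×12×450) = 136.08 kN/bolt; interior L_c = 85 − 30 = 55, R_n = 349.92 kN/bolt. φR_n = 0.75 × (2×136.08 + 4×349.92) = 1253.9 kN.
Tension rupture (net): A_n = (259 − 2×32)×12 = 2340 mm² (U = 1.0, A_e = A_n). φR_n = 0.75 × 450 × 2340 = 789.8 kN.
Governing: min(1208.4, 1253.9, 789.8) = 789.8 kN → net-section rupture.

789.8 kN (net-section rupture governs)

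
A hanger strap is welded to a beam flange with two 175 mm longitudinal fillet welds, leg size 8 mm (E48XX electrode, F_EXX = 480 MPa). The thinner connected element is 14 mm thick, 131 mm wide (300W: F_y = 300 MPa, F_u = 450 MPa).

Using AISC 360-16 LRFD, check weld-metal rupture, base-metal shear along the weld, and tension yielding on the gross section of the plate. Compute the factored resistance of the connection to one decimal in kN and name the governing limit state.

Weld metal: throat = 0.707×8 = 5.656 mm, L = 2×175 = 350 mm. φR_n = 0.75 × 0.6 × 480 × 5.656 × 350 = 427.6 kN.
Base metal shear (14 mm plate): yield φR_n = 1.0×0.6×300×14×350 = 882.0 kN; rupture φR_n = 0.75×0.6×450×14×350 = 992.3 kN; take 882.0 kN (yield).
Tension yield (gross): A_g = 131×14 = 1834 mm². φR_n = 0.90 × 300 × 1834 = 495.2 kN.
Governing: min(427.6, 882.0, 495.2) = 427.6 kN → weld metal.

427.6 kN (weld metal governs)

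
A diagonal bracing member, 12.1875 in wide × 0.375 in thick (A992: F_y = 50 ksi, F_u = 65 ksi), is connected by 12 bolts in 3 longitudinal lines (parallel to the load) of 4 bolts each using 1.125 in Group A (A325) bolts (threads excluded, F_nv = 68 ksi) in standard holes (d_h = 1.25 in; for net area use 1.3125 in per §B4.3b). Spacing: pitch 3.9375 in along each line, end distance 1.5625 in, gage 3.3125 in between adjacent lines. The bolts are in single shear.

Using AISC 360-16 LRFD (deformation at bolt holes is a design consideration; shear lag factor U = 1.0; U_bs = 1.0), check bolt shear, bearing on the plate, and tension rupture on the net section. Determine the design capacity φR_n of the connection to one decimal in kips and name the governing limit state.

150.8 kips (net-section rupture governs)

Bolt shear: A_b = π(1.125)²/4 = 0.99402 in². φR_n = 0.75 × 68 × 0.99402 × 12 × 1 = 608.3 kips.
Bearing (0.375 in plate, F_u = 65 ksi): end bolts L_c = 1.5625 − 1.25/2 = 0.9375, R_n = min(1.2×0.9375×0.375×65, 2.4×1.125×0.375×65) = 27.422 kips/bolt; interior L_c = 3.9375 − 1.25 = 2.6875, R_n = 65.813 kips/bolt. φR_n = 0.75 × (3×27.422 + 9×65.813) = 505.9 kips.
Tension rupture (net): A_n = (12.1875 − 3×1.3125)×0.375 = 3.0938 in² (U = 1.0, A_e = A_n). φR_n = 0.75 × 65 × 3.0938 = 150.8 kips.
Governing: min(608.3, 505.9, 150.8) = 150.8 kips → net-section rupture.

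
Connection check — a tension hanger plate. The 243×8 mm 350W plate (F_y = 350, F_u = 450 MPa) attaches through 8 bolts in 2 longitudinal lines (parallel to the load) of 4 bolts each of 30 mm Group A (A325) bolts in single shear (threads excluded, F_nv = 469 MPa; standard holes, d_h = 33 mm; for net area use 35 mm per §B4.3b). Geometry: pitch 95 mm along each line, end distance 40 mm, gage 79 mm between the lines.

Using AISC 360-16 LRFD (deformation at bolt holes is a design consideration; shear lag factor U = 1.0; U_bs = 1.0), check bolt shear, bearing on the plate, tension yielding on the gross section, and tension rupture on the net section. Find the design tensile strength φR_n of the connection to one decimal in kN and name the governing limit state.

Bolt shear: A_b = π(30)²/4 = 706.86 mm². φR_n = 0.75 × 469 × 706.86 × 8 × 1 = 1989.1 kN.
Bearing (8 mm plate, F_u = 450 MPa): end bolts L_c = 40 − 33/2 = 23.5, R_n = min(1.2×23.5×8×450, 2.4×30×8×450) = 101.52 kN/bolt; interior L_c = 95 − 33 = 62, R_n = 259.2 kN/bolt. φR_n = 0.75 × (2×101.52 + 6×259.2) = 1318.7 kN.
Tension yield (gross): A_g = 243×8 = 1944 mm². φR_n = 0.90 × 350 × 1944 = 612.4 kN.
Tension rupture (net): A_n = (243 − 2×35)×8 = 1384 mm² (U = 1.0, A_e = A_n). φR_n = 0.75 × 450 × 1384 = 467.1 kN.
Governing: min(1989.1, 1318.7, 612.4, 467.1) = 467.1 kN → net-section rupture.

467.1 kN (net-section rupture governs)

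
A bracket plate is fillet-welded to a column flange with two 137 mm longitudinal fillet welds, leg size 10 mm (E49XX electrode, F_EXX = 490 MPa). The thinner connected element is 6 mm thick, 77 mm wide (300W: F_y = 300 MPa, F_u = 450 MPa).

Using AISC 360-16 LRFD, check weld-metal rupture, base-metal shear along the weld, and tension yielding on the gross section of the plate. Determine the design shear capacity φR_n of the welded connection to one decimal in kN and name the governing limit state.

Weld metal: throat = 0.707×10 = 7.07 mm, L = 2×137 = 274 mm. φR_n = 0.75 × 0.6 × 490 × 7.07 × 274 = 427.1 kN.
Base metal shear (6 mm plate): yield φR_n = 1.0×0.6×300×6×274 = 295.9 kN; rupture φR_n = 0.75×0.6×450×6×274 = 332.9 kN; take 295.9 kN (yield).
Tension yield (gross): A_g = 77×6 = 462 mm². φR_n = 0.90 × 300 × 462 = 124.7 kN.
Governing: min(427.1, 295.9, 124.7) = 124.7 kN → gross-section yield.

124.7 kN (gross-section yield governs)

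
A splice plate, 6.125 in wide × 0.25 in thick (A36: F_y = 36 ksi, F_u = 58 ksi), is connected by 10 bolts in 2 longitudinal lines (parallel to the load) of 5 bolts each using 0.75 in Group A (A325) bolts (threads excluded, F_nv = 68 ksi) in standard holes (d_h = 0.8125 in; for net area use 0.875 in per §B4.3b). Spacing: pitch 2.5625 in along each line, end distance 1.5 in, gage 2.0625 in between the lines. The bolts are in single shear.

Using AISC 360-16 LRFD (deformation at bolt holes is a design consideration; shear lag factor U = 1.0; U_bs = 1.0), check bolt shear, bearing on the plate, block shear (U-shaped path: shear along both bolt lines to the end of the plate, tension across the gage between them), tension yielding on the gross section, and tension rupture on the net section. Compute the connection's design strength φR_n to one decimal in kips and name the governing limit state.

47.6 kips (net-section rupture governs)

Bolt shear: A_b = π(0.75)²/4 = 0.44179 in². φR_n = 0.75 × 68 × 0.44179 × 10 × 1 = 225.3 kips.
Bearing (0.25 in plate, F_u = 58 ksi): end bolts L_c = 1.5 − 0.8125/2 = 1.09375, R_n = min(1.2×1.09375×0.25×58, 2.4×0.75×0.25×58) = 19.031 kips/bolt; interior L_c = 2.5625 − 0.8125 = 1.75, R_n = 26.1 kips/bolt. φR_n = 0.75 × (2×19.031 + 8×26.1) = 185.1 kips.
Block shear: shear path 2×[1.5+4×2.5625] = 2×11.75 in, A_gv = 5.875, A_nv = 2×(11.75 − 4.5×0.875)×0.25 = 3.9063 in²; tension across gage: (2.0625 − 1×0.875)×0.25 = 0.29688 in². R_n = min(0.6×58×3.9063, 0.6×36×5.875) + 1.0×58×0.29688 = min(135.94, 126.9) + 17.219 = 144.12 kips. φR_n = 0.75 × 144.12 = 108.1 kips.
Tension yield (gross): A_g = 6.125×0.25 = 1.5313 in². φR_n = 0.90 × 36 × 1.5313 = 49.6 kips.
Tension rupture (net): A_n = (6.125 − 2×0.875)×0.25 = 1.0938 in² (U = 1.0, A_e = A_n). φR_n = 0.75 × 58 × 1.0938 = 47.6 kips.
Governing: min(225.3, 185.1, 108.1, 49.6, 47.6) = 47.6 kips → net-section rupture.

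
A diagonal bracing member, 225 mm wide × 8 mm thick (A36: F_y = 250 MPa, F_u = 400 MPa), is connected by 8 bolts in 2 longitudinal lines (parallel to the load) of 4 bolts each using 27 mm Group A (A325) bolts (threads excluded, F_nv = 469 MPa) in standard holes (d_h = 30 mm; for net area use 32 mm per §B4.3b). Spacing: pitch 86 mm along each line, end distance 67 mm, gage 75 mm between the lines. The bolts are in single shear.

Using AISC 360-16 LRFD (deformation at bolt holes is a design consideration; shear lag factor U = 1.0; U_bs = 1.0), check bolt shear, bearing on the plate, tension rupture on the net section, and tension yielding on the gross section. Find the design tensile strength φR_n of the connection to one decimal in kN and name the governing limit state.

Bolt shear: A_b = π(27)²/4 = 572.56 mm². φR_n = 0.75 × 469 × 572.56 × 8 × 1 = 1611.2 kN.
Bearing (8 mm plate, F_u = 400 MPa): end bolts L_c = 67 − 30/2 = 52, R_n = min(1.2×52×8×400, 2.4×27×8×400) = 199.68 kN/bolt; interior L_c = 86 − 30 = 56, R_n = 207.36 kN/bolt. φR_n = 0.75 × (2×199.68 + 6×207.36) = 1232.6 kN.
Tension rupture (net): A_n = (225 − 2×32)×8 = 1288 mm² (U = 1.0, A_e = A_n). φR_n = 0.75 × 400 × 1288 = 386.4 kN.
Tension yield (gross): A_g = 225×8 = 1800 mm². φR_n = 0.90 × 250 × 1800 = 405.0 kN.
Governing: min(1611.2, 1232.6, 386.4, 405.0) = 386.4 kN → net-section rupture.

386.4 kN (net-section rupture governs)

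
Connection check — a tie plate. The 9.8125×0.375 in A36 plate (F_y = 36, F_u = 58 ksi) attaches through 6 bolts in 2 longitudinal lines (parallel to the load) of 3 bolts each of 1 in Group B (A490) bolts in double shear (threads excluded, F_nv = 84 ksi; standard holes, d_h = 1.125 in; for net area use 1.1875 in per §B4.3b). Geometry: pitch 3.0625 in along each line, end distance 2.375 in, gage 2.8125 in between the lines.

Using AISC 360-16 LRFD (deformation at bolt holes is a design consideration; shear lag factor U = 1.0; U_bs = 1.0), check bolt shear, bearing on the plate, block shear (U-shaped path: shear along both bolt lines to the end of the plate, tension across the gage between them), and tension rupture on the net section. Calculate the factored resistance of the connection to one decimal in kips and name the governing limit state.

Bolt shear: A_b = π(1)²/4 = 0.7854 in². φR_n = 0.75 × 84 × 0.7854 × 6 × 2 = 593.8 kips.
Bearing (0.375 in plate, F_u = 58 ksi): end bolts L_c = 2.375 − 1.125/2 = 1.8125, R_n = min(1.2×1.8125×0.375×58, 2.4×1×0.375×58) = 47.306 kips/bolt; interior L_c = 3.0625 − 1.125 = 1.9375, R_n = 50.569 kips/bolt. φR_n = 0.75 × (2×47.306 + 4×50.569) = 222.7 kips.
Block shear: shear path 2×[2.375+2×3.0625] = 2×8.5 in, A_gv = 6.375, A_nv = 2×(8.5 − 2.5×1.1875)×0.375 = 4.1484 in²; tension across gage: (2.8125 − 1×1.1875)×0.375 = 0.60938 in². R_n = min(0.6×58×4.1484, 0.6×36×6.375) + 1.0×58×0.60938 = min(144.36, 137.7) + 35.344 = 173.04 kips. φR_n = 0.75 × 173.04 = 129.8 kips.
Tension rupture (net): A_n = (9.8125 − 2×1.1875)×0.375 = 2.7891 in² (U = 1.0, A_e = A_n). φR_n = 0.75 × 58 × 2.7891 = 121.3 kips.
Governing: min(593.8, 222.7, 129.8, 121.3) = 121.3 kips → net-section rupture.

121.3 kips (net-section rupture governs)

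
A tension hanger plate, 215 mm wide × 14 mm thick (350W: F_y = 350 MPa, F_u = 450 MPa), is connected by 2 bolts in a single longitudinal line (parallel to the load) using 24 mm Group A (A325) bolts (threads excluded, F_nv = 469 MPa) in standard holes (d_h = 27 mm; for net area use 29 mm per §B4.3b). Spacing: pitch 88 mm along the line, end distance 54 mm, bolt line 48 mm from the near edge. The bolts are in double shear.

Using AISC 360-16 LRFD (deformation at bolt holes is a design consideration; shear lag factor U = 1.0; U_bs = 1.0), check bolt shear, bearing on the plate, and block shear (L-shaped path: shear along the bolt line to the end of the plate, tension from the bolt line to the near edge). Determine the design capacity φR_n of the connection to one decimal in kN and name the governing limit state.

437.5 kN (block shear governs)

Bolt shear: A_b = π(24)²/4 = 452.39 mm². φR_n = 0.75 × 469 × 452.39 × 2 × 2 = 636.5 kN.
Bearing (14 mm plate, F_u = 450 MPa): end bolts L_c = 54 − 27/2 = 40.5, R_n = min(1.2×40.5×14×450, 2.4×24×14×450) = 306.18 kN/bolt; interior L_c = 88 − 27 = 61, R_n = 362.88 kN/bolt. φR_n = 0.75 × (1×306.18 + 1×362.88) = 501.8 kN.
Block shear: shear path 1×[54+1×88] = 1×142 mm, A_gv = 1988, A_nv = 1×(142 − 1.5×29)×14 = 1379 mm²; tension to near edge: (48 − 0.5×29)×14 = 469 mm². R_n = min(0.6×450×1379, 0.6×350×1988) + 1.0×450×469 = min(372.33, 417.48) + 211.05 = 583.38 kN. φR_n = 0.75 × 583.38 = 437.5 kN.
Governing: min(636.5, 501.8, 437.5) = 437.5 kN → block shear.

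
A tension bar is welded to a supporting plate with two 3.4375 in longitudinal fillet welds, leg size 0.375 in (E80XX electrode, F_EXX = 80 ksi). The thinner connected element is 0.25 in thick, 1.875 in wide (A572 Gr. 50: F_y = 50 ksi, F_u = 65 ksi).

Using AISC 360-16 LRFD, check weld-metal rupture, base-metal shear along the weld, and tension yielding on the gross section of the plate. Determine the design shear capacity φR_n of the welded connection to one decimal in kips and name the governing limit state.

Weld metal: throat = 0.707×0.375 = 0.26513 in, L = 2×3.4375 = 6.875 in. φR_n = 0.75 × 0.6 × 80 × 0.26513 × 6.875 = 65.6 kips.
Base metal shear (0.25 in plate): yield φR_n = 1.0×0.6×50×0.25×6.875 = 51.6 kips; rupture φR_n = 0.75×0.6×65×0.25×6.875 = 50.3 kips; take 50.3 kips (rupture).
Tension yield (gross): A_g = 1.875×0.25 = 0.46875 in². φR_n = 0.90 × 50 × 0.46875 = 21.1 kips.
Governing: min(65.6, 50.3, 21.1) = 21.1 kips → gross-section yield.

21.1 kips (gross-section yield governs)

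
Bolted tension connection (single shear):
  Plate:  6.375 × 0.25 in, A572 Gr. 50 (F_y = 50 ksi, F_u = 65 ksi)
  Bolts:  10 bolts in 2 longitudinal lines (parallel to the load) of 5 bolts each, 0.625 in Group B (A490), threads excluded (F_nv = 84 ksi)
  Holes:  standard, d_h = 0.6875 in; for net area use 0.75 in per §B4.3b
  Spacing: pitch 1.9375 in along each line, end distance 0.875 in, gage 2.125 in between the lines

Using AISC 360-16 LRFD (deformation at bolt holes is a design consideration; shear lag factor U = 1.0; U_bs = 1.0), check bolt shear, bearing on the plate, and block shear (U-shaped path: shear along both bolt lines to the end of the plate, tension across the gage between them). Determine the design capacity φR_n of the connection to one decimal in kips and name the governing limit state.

93.5 kips (block shear governs)

Bolt shear: A_b = π(0.625)²/4 = 0.3068 in². φR_n = 0.75 × 84 × 0.3068 × 10 × 1 = 193.3 kips.
Bearing (0.25 in plate, F_u = 65 ksi): end bolts L_c = 0.875 − 0.6875/2 = 0.53125, R_n = min(1.2×0.53125×0.25×65, 2.4×0.625×0.25×65) = 10.359 kips/bolt; interior L_c = 1.9375 − 0.6875 = 1.25, R_n = 24.375 kips/bolt. φR_n = 0.75 × (2×10.359 + 8×24.375) = 161.8 kips.
Block shear: shear path 2×[0.875+4×1.9375] = 2×8.625 in, A_gv = 4.3125, A_nv = 2×(8.625 − 4.5×0.75)×0.25 = 2.625 in²; tension across gage: (2.125 − 1×0.75)×0.25 = 0.34375 in². R_n = min(0.6×65×2.625, 0.6×50×4.3125) + 1.0×65×0.34375 = min(102.38, 129.38) + 22.344 = 124.72 kips. φR_n = 0.75 × 124.72 = 93.5 kips.
Governing: min(193.3, 161.8, 93.5) = 93.5 kips → block shear.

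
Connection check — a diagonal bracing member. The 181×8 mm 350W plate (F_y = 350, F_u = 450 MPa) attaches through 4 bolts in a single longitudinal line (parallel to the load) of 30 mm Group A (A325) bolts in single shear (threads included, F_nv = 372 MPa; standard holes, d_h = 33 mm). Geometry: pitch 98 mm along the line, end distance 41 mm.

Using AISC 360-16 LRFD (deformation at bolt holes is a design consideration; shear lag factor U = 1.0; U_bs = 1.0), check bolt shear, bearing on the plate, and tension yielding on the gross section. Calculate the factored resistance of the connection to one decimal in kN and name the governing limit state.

Bolt shear: A_b = π(30)²/4 = 706.86 mm². φR_n = 0.75 × 372 × 706.86 × 4 × 1 = 788.9 kN.
Bearing (8 mm plate, F_u = 450 MPa): end bolts L_c = 41 − 33/2 = 24.5, R_n = min(1.2×24.5×8×450, 2.4×30×8×450) = 105.84 kN/bolt; interior L_c = 98 − 33 = 65, R_n = 259.2 kN/bolt. φR_n = 0.75 × (1×105.84 + 3×259.2) = 662.6 kN.
Tension yield (gross): A_g = 181×8 = 1448 mm². φR_n = 0.90 × 350 × 1448 = 456.1 kN.
Governing: min(788.9, 662.6, 456.1) = 456.1 kN → gross-section yield.

456.1 kN (gross-section yield governs)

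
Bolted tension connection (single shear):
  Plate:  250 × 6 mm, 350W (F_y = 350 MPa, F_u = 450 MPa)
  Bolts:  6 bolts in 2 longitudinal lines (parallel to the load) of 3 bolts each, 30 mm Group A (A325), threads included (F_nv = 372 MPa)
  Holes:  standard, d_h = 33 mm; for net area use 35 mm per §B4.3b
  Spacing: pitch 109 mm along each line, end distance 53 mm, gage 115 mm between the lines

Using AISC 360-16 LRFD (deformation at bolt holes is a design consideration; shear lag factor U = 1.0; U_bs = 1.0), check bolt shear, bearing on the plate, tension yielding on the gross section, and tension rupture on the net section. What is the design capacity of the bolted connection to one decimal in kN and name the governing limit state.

364.5 kN (net-section rupture governs)

Bolt shear: A_b = π(30)²/4 = 706.86 mm². φR_n = 0.75 × 372 × 706.86 × 6 × 1 = 1183.3 kN.
Bearing (6 mm plate, F_u = 450 MPa): end bolts L_c = 53 − 33/2 = 36.5, R_n = min(1.2×36.5×6×450, 2.4×30×6×450) = 118.26 kN/bolt; interior L_c = 109 − 33 = 76, R_n = 194.4 kN/bolt. φR_n = 0.75 × (2×118.26 + 4×194.4) = 760.6 kN.
Tension yield (gross): A_g = 250×6 = 1500 mm². φR_n = 0.90 × 350 × 1500 = 472.5 kN.
Tension rupture (net): A_n = (250 − 2×35)×6 = 1080 mm² (U = 1.0, A_e = A_n). φR_n = 0.75 × 450 × 1080 = 364.5 kN.
Governing: min(1183.3, 760.6, 472.5, 364.5) = 364.5 kN → net-section rupture.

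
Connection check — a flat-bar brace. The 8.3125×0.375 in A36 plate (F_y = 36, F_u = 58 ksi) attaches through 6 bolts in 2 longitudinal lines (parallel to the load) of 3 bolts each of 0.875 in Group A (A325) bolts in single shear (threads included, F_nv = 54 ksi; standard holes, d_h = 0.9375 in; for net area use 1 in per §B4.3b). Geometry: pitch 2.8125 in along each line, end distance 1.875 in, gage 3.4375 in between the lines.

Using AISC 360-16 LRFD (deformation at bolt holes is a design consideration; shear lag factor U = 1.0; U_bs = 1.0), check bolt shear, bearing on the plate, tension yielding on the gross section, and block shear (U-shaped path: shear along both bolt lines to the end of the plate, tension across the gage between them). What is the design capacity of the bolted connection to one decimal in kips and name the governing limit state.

101.0 kips (gross-section yield governs)

Bolt shear: A_b = π(0.875)²/4 = 0.60132 in². φR_n = 0.75 × 54 × 0.60132 × 6 × 1 = 146.1 kips.
Bearing (0.375 in plate, F_u = 58 ksi): end bolts L_c = 1.875 − 0.9375/2 = 1.40625, R_n = min(1.2×1.40625×0.375×58, 2.4×0.875×0.375×58) = 36.703 kips/bolt; interior L_c = 2.8125 − 0.9375 = 1.875, R_n = 45.675 kips/bolt. φR_n = 0.75 × (2×36.703 + 4×45.675) = 192.1 kips.
Tension yield (gross): A_g = 8.3125×0.375 = 3.1172 in². φR_n = 0.90 × 36 × 3.1172 = 101.0 kips.
Block shear: shear path 2×[1.875+2×2.8125] = 2×7.5 in, A_gv = 5.625, A_nv = 2×(7.5 − 2.5×1)×0.375 = 3.75 in²; tension across gage: (3.4375 − 1×1)×0.375 = 0.91406 in². R_n = min(0.6×58×3.75, 0.6×36×5.625) + 1.0×58×0.91406 = min(130.5, 121.5) + 53.015 = 174.52 kips. φR_n = 0.75 × 174.52 = 130.9 kips.
Governing: min(146.1, 192.1, 101.0, 130.9) = 101.0 kips → gross-section yield.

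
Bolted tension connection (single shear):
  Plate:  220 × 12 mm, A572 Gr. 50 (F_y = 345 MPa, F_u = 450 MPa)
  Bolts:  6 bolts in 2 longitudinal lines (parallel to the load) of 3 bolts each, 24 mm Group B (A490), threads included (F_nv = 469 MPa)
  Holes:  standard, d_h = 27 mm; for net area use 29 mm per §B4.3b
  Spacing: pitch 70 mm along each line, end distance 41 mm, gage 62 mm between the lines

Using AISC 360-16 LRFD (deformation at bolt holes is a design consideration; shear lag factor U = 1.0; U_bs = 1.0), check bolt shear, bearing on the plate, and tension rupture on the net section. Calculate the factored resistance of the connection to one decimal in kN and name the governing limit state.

Bolt shear: A_b = π(24)²/4 = 452.39 mm². φR_n = 0.75 × 469 × 452.39 × 6 × 1 = 954.8 kN.
Bearing (12 mm plate, F_u = 450 MPa): end bolts L_c = 41 − 27/2 = 27.5, R_n = min(1.2×27.5×12×450, 2.4×24×12×450) = 178.2 kN/bolt; interior L_c = 70 − 27 = 43, R_n = 278.64 kN/bolt. φR_n = 0.75 × (2×178.2 + 4×278.64) = 1103.2 kN.
Tension rupture (net): A_n = (220 − 2×29)×12 = 1944 mm² (U = 1.0, A_e = A_n). φR_n = 0.75 × 450 × 1944 = 656.1 kN.
Governing: min(954.8, 1103.2, 656.1) = 656.1 kN → net-section rupture.

656.1 kN (net-section rupture governs)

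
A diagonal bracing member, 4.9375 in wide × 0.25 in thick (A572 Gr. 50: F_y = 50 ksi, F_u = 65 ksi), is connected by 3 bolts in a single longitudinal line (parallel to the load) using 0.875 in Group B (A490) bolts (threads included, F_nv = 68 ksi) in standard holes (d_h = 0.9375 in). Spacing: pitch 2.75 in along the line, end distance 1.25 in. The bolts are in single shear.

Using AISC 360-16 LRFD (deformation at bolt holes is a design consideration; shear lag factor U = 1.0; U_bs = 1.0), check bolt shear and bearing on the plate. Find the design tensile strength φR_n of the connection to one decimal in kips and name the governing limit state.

Bolt shear: A_b = π(0.875)²/4 = 0.60132 in². φR_n = 0.75 × 68 × 0.60132 × 3 × 1 = 92.0 kips.
Bearing (0.25 in plate, F_u = 65 ksi): end bolts L_c = 1.25 − 0.9375/2 = 0.78125, R_n = min(1.2×0.78125×0.25×65, 2.4×0.875×0.25×65) = 15.234 kips/bolt; interior L_c = 2.75 − 0.9375 = 1.8125, R_n = 34.125 kips/bolt. φR_n = 0.75 × (1×15.234 + 2×34.125) = 62.6 kips.
Governing: min(92.0, 62.6) = 62.6 kips → bearing.

62.6 kips (bearing governs)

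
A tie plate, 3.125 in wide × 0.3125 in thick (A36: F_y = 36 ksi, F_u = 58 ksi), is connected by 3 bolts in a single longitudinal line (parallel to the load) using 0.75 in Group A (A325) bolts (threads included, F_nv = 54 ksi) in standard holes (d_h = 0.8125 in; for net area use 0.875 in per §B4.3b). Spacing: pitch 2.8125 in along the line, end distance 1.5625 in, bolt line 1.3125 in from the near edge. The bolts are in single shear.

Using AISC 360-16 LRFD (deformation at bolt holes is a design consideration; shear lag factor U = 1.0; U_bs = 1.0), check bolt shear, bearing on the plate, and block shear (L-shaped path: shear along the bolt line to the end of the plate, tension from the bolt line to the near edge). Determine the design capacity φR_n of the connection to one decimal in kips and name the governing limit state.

48.3 kips (block shear governs)

Bolt shear: A_b = π(0.75)²/4 = 0.44179 in². φR_n = 0.75 × 54 × 0.44179 × 3 × 1 = 53.7 kips.
Bearing (0.3125 in plate, F_u = 58 ksi): end bolts L_c = 1.5625 − 0.8125/2 = 1.15625, R_n = min(1.2×1.15625×0.3125×58, 2.4×0.75×0.3125×58) = 25.148 kips/bolt; interior L_c = 2.8125 − 0.8125 = 2, R_n = 32.625 kips/bolt. φR_n = 0.75 × (1×25.148 + 2×32.625) = 67.8 kips.
Block shear: shear path 1×[1.5625+2×2.8125] = 1×7.1875 in, A_gv = 2.2461, A_nv = 1×(7.1875 − 2.5×0.875)×0.3125 = 1.5625 in²; tension to near edge: (1.3125 − 0.5×0.875)×0.3125 = 0.27344 in². R_n = min(0.6×58×1.5625, 0.6×36×2.2461) + 1.0×58×0.27344 = min(54.375, 48.516) + 15.86 = 64.376 kips. φR_n = 0.75 × 64.376 = 48.3 kips.
Governing: min(53.7, 67.8, 48.3) = 48.3 kips → block shear.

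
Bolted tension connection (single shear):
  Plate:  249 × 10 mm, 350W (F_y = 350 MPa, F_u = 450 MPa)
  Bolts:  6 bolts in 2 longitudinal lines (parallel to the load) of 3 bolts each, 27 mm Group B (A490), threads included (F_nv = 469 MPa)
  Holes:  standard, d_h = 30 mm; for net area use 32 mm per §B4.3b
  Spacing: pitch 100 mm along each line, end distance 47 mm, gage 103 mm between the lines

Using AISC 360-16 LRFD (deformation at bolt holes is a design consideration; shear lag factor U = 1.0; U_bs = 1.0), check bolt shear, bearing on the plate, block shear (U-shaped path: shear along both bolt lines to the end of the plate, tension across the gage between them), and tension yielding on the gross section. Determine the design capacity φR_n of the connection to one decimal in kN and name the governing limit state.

784.4 kN (gross-section yield governs)

Bolt shear: A_b = π(27)²/4 = 572.56 mm². φR_n = 0.75 × 469 × 572.56 × 6 × 1 = 1208.4 kN.
Bearing (10 mm plate, F_u = 450 MPa): end bolts L_c = 47 − 30/2 = 32, R_n = min(1.2×32×10×450, 2.4×27×10×450) = 172.8 kN/bolt; interior L_c = 100 − 30 = 70, R_n = 291.6 kN/bolt. φR_n = 0.75 × (2×172.8 + 4×291.6) = 1134.0 kN.
Block shear: shear path 2×[47+2×100] = 2×247 mm, A_gv = 4940, A_nv = 2×(247 − 2.5×32)×10 = 3340 mm²; tension across gage: (103 − 1×32)×10 = 710 mm². R_n = min(0.6×450×3340, 0.6×350×4940) + 1.0×450×710 = min(901.8, 1037.4) + 319.5 = 1221.3 kN. φR_n = 0.75 × 1221.3 = 916.0 kN.
Tension yield (gross): A_g = 249×10 = 2490 mm². φR_n = 0.90 × 350 × 2490 = 784.4 kN.
Governing: min(1208.4, 1134.0, 916.0, 784.4) = 784.4 kN → gross-section yield.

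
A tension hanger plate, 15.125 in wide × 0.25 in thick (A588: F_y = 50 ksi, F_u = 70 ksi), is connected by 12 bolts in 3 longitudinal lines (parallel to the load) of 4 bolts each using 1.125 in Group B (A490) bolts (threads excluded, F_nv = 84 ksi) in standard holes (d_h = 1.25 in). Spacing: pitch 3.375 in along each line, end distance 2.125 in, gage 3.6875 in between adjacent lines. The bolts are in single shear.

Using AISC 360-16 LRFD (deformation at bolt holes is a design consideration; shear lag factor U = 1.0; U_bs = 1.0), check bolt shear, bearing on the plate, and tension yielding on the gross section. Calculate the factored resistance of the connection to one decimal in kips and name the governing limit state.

Bolt shear: A_b = π(1.125)²/4 = 0.99402 in². φR_n = 0.75 × 84 × 0.99402 × 12 × 1 = 751.5 kips.
Bearing (0.25 in plate, F_u = 70 ksi): end bolts L_c = 2.125 − 1.25/2 = 1.5, R_n = min(1.2×1.5×0.25×70, 2.4×1.125×0.25×70) = 31.5 kips/bolt; interior L_c = 3.375 − 1.25 = 2.125, R_n = 44.625 kips/bolt. φR_n = 0.75 × (3×31.5 + 9×44.625) = 372.1 kips.
Tension yield (gross): A_g = 15.125×0.25 = 3.7813 in². φR_n = 0.90 × 50 × 3.7813 = 170.2 kips.
Governing: min(751.5, 372.1, 170.2) = 170.2 kips → gross-section yield.

170.2 kips (gross-section yield governs)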